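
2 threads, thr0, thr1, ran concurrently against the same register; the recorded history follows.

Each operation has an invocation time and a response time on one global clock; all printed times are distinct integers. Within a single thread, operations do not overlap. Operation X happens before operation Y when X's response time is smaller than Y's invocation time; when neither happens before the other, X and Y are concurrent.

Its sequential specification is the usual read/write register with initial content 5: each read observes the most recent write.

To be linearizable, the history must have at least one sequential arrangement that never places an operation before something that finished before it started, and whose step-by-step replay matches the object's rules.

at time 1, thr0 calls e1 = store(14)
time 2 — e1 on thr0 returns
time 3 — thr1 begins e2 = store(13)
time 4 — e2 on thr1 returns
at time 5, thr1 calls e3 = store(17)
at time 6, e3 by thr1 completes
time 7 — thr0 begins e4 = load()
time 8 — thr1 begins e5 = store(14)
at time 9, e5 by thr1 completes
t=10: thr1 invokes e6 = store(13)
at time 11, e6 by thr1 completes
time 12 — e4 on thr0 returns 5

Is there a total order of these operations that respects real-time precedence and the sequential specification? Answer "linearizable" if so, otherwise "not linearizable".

events 1..11 are fine; event 12 — the response of e4 at time 12 — makes the prefix non-linearizable
every one of the 3 real-time-consistent orders over 6 completed register ops fails the sequential spec
for example e1, e2, e3, e4, e5, e6 fails at step 4: e4 load() → 5 is not legal there
for example e1, e2, e3, e5, e4, e6 fails at step 5: e4 load() → 5 is not legal there

not linearizable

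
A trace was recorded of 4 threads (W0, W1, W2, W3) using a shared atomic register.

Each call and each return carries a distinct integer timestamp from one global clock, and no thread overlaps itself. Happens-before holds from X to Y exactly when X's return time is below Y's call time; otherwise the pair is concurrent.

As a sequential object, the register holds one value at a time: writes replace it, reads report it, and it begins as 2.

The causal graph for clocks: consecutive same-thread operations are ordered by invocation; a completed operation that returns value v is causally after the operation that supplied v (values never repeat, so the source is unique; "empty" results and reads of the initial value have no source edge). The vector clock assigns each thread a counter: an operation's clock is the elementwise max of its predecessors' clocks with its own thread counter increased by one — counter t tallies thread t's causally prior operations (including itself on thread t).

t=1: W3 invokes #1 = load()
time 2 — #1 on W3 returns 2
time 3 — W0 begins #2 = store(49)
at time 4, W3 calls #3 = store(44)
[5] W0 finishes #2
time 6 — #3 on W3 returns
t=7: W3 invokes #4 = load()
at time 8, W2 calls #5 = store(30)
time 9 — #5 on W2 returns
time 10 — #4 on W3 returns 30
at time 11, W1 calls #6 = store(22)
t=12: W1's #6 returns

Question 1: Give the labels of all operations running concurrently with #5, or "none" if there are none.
Answer: #4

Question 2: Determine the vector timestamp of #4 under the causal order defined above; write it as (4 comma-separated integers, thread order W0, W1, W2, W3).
Answer: (0, 0, 1, 3)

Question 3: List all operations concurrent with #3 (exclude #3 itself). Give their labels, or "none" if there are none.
Answer: #2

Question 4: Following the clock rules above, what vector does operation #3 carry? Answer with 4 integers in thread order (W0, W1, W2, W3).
Answer: (0, 0, 0, 2)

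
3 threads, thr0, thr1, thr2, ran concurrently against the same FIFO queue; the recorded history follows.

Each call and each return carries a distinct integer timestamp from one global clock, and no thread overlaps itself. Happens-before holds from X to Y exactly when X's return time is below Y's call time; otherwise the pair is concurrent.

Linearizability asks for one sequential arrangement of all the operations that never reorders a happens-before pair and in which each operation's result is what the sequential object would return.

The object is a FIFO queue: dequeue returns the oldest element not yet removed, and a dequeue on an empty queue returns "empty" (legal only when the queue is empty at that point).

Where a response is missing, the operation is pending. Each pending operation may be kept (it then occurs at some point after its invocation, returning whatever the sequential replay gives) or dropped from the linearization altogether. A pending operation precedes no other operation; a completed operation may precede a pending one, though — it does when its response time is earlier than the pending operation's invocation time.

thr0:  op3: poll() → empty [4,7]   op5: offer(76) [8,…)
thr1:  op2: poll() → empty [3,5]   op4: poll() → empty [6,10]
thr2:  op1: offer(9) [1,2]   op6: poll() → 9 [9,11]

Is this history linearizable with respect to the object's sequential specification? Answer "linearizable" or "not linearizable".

not linearizable

cut after 6 events: linearizable; cut after 7 events (op3 responds, time 7): not linearizable
3 completed operations, 2 real-time-consistent orders — every FIFO queue replay fails
completion choices over the 1 pending operation (op4) were checked; none helps
one such order, op1, op2, op3 (pending dropped), breaks at step 2 where op2 poll() → empty is illegal
one such order, op1, op3, op2 (pending dropped), breaks at step 2 where op3 poll() → empty is illegal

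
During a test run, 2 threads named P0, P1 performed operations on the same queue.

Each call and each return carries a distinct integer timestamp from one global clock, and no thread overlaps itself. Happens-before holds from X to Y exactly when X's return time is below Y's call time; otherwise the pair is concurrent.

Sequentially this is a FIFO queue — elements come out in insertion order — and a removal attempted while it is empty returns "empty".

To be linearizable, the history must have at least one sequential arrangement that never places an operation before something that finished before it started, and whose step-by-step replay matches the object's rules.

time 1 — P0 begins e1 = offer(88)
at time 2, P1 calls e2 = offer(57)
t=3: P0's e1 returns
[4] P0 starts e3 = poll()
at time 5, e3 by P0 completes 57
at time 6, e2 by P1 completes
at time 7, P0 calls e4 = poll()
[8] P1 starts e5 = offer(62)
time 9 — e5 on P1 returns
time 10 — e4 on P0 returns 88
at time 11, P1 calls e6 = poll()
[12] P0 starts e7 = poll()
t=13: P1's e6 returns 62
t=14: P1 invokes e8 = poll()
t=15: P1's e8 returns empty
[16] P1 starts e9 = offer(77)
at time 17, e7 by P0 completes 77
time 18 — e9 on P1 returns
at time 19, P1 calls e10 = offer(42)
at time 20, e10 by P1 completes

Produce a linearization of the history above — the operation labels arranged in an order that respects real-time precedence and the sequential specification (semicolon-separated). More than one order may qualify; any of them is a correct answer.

step 1: e2 offer(57) — queue <57>
step 2: e1 offer(88) — queue <57,88>
step 3: e3 poll() → 57 — queue <88>
step 4: e4 poll() → 88 — queue <>
step 5: e5 offer(62) — queue <62>
step 6: e6 poll() → 62 — queue <>
step 7: e8 poll() → empty — queue <>
step 8: e9 offer(77) — queue <77>
step 9: e7 poll() → 77 — queue <>
step 10: e10 offer(42) — queue <42>

e2; e1; e3; e4; e5; e6; e8; e9; e7; e10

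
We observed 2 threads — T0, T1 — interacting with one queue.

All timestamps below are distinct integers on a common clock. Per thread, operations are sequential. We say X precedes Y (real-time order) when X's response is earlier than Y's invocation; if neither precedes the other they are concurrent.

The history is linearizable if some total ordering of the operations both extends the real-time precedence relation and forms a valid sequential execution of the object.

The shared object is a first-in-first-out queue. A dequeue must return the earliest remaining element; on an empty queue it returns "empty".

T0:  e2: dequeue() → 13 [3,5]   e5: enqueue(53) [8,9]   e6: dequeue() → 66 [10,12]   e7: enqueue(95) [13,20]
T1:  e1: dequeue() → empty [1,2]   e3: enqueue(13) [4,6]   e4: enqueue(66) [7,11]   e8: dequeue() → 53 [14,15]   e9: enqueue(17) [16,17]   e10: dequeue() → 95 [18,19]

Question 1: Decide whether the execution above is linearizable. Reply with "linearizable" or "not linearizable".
a witness: e1, e3, e2, e4, e5, e6, e7, e8, e9, e10
1. e1 dequeue() → empty, leaving queue <>
2. e3 enqueue(13), leaving queue <13>
3. e2 dequeue() → 13, leaving queue <>
4. e4 enqueue(66), leaving queue <66>
5. e5 enqueue(53), leaving queue <66,53>
6. e6 dequeue() → 66, leaving queue <53>
7. e7 enqueue(95), leaving queue <53,95>
8. e8 dequeue() → 53, leaving queue <95>
9. e9 enqueue(17), leaving queue <95,17>
10. e10 dequeue() → 95, leaving queue <17>

linearizable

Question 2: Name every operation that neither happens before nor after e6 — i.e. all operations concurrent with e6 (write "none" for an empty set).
e6 spans [10,12]: anything still running between times 10 and 12 counts as concurrent
e1 [1,2]: before
e2 [3,5]: before
e3 [4,6]: before
e4 [7,11]: concurrent
e5 [8,9]: before
e7 [13,20]: after
e8 [14,15]: after
e9 [16,17]: after
e10 [18,19]: after

e4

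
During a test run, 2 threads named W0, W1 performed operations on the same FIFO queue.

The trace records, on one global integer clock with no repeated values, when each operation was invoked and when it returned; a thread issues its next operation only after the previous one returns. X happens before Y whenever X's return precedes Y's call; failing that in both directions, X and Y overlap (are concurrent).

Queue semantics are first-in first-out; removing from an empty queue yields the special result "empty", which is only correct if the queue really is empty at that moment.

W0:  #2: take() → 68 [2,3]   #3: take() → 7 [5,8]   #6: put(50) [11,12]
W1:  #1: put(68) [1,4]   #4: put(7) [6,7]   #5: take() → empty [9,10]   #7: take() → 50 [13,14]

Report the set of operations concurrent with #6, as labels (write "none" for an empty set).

none

#6 runs from 11 to 12; window-overlapping ops are concurrent
#1 [1,4]: before
#2 [2,3]: before
#3 [5,8]: before
#4 [6,7]: before
#5 [9,10]: before
#7 [13,14]: after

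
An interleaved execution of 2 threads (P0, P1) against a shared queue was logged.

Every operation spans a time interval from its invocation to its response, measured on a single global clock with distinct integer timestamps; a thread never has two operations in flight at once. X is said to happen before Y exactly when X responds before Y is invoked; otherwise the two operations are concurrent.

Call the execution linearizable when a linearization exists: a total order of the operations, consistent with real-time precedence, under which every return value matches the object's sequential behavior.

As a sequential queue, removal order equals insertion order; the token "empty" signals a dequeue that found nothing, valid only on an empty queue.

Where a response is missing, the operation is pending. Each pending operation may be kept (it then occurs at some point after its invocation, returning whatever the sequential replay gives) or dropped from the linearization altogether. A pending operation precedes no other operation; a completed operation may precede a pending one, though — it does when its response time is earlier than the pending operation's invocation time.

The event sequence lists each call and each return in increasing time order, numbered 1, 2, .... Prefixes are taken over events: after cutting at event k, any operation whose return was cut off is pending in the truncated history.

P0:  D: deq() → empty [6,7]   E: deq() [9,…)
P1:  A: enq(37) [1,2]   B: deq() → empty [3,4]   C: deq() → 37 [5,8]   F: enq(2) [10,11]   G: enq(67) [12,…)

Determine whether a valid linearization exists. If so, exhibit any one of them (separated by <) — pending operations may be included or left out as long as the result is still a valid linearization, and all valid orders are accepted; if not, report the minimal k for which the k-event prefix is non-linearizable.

not linearizable — minimal violating prefix: 4 events

events 1..3 are fine; event 4 — the response of B at time 4 — makes the prefix non-linearizable
exactly one order of the 2 completed ops respects real time; the queue replay fails
e.g. A, B: illegal at step 2, since B deq() → empty cannot apply there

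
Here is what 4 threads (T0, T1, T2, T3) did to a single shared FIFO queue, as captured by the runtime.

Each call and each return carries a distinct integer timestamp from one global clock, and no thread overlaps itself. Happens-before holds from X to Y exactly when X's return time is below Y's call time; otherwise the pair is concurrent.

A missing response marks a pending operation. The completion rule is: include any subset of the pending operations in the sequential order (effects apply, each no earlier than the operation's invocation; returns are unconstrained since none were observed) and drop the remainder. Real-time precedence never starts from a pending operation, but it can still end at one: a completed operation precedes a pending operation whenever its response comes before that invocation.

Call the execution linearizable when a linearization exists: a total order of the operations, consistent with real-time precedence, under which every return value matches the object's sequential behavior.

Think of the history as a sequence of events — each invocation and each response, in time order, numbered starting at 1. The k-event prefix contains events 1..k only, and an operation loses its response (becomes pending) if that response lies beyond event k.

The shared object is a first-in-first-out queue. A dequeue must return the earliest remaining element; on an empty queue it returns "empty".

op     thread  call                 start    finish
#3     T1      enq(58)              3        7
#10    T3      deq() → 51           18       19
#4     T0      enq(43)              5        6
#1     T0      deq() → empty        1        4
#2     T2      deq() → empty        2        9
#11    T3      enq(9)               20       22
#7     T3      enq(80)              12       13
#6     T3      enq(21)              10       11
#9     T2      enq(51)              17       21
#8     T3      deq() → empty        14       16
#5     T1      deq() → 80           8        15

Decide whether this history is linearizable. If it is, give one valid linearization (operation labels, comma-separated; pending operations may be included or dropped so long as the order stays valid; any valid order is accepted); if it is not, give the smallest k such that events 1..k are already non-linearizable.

not linearizable — minimal violating prefix: 15 events

the violation lands at event 15, #5's response at time 15: events 1..14 linearize, events 1..15 do not
real-time-consistent orders of the 7 completed operations: 39 — all fail the FIFO queue replay
completion choices over the 1 pending operation (#8) were checked; none helps
e.g. #1, #2, #3, #4, #5, #6, #7 (pending dropped): illegal at step 5, since #5 deq() → 80 cannot apply there
e.g. #1, #2, #3, #4, #6, #5, #7 (pending dropped): illegal at step 6, since #5 deq() → 80 cannot apply there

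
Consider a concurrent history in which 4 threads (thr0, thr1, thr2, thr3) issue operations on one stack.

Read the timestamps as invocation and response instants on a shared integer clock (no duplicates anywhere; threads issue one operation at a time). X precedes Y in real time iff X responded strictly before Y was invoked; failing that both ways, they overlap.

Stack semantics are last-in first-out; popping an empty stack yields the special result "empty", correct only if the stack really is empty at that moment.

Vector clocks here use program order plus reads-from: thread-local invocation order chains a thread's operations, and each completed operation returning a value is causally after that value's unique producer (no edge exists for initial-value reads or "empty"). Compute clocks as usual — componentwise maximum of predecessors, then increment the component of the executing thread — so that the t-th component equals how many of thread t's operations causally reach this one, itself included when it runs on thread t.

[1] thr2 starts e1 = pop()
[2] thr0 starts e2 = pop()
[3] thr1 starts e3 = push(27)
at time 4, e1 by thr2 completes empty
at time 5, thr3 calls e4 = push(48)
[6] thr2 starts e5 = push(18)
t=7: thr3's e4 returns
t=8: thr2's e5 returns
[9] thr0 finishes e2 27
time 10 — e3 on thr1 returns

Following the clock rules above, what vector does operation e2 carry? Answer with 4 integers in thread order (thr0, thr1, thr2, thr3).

(1, 1, 0, 0)

root op e4, invoked 5: fresh clock plus thr3's own tick → (0, 0, 0, 1)
root op e1, invoked 1: fresh clock plus thr2's own tick → (0, 0, 1, 0)
root op e3, invoked 3: fresh clock plus thr1's own tick → (0, 1, 0, 0)
VC(e5, invoked at 6): max of VC(e1)=(0, 0, 1, 0), then +1 on thread thr2 → (0, 0, 2, 0)
VC(e2, invoked at 2): max of VC(e3)=(0, 1, 0, 0), then +1 on thread thr0 → (1, 1, 0, 0)
target: VC(e2) = (1, 1, 0, 0)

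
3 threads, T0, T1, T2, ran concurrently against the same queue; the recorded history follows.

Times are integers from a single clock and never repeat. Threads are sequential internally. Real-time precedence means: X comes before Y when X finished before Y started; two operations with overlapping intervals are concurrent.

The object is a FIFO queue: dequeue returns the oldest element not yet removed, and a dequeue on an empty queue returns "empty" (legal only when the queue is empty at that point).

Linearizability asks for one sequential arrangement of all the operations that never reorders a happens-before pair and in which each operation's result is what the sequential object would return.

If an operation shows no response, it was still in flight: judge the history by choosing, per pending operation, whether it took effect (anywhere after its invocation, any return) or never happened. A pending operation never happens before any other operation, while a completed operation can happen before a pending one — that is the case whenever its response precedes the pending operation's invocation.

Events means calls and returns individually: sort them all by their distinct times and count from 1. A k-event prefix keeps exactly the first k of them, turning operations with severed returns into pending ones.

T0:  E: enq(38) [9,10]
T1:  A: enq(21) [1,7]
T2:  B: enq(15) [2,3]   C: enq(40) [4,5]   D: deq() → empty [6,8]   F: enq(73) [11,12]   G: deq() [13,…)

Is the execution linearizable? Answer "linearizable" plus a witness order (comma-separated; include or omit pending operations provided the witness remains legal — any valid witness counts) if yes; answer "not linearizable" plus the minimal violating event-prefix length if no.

not linearizable — minimal violating prefix: 8 events

through event 7 a valid linearization exists; event 8 (D responding at time 8) ends that
4 completed operations, 4 real-time-consistent orders — every queue replay fails
take A, B, C, D: step 4 already fails, because D deq() → empty cannot occur there
take B, A, C, D: step 4 already fails, because D deq() → empty cannot occur there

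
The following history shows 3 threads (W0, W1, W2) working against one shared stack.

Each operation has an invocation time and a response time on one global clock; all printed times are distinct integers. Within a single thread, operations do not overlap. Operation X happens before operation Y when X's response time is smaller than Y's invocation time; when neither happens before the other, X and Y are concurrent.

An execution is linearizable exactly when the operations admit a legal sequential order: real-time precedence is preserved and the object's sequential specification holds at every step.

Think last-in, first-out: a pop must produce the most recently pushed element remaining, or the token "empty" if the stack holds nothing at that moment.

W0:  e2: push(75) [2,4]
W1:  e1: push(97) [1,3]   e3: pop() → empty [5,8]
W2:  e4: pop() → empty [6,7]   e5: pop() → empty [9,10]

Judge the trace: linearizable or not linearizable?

not linearizable

already the first 7 events (up to e4's response at time 7) admit no linearization; the first 6 still do
3 completed operations, 2 real-time-consistent orders — every stack replay fails
no completion choice of the 1 pending operation (e3) rescues it — every subset was tried
take e1, e2, e4 (pending dropped): step 3 already fails, because e4 pop() → empty cannot occur there
take e2, e1, e4 (pending dropped): step 3 already fails, because e4 pop() → empty cannot occur there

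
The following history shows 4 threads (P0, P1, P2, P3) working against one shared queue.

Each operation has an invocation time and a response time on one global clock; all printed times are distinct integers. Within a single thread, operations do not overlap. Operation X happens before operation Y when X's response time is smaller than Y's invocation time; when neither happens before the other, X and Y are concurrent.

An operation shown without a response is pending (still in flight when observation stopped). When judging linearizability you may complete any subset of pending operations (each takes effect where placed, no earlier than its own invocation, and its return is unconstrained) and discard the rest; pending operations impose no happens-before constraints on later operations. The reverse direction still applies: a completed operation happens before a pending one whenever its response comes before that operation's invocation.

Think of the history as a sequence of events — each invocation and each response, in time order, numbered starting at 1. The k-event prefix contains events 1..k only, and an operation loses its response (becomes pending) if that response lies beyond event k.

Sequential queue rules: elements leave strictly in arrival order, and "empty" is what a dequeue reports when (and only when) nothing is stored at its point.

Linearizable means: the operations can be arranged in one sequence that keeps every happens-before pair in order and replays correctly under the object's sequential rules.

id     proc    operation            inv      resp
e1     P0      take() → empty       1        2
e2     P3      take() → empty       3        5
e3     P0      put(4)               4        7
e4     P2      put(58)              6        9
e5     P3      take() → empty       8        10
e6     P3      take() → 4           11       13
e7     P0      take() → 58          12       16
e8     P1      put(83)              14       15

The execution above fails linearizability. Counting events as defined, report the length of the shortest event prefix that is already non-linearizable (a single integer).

10

events 1..9 are linearizable; a witness order is e1, e2, e3, e4:
1. e1 take() → empty, leaving queue <>
2. e2 take() → empty, leaving queue <>
3. e3 put(4), leaving queue <4>
4. e4 put(58), leaving queue <4,58>
at event 10 (e5's time-10 response) nothing linearizes any more
for example e1, e2, e3, e4, e5 fails at step 5: e5 take() → empty is not legal there
for example e1, e2, e3, e5, e4 fails at step 4: e5 take() → empty is not legal there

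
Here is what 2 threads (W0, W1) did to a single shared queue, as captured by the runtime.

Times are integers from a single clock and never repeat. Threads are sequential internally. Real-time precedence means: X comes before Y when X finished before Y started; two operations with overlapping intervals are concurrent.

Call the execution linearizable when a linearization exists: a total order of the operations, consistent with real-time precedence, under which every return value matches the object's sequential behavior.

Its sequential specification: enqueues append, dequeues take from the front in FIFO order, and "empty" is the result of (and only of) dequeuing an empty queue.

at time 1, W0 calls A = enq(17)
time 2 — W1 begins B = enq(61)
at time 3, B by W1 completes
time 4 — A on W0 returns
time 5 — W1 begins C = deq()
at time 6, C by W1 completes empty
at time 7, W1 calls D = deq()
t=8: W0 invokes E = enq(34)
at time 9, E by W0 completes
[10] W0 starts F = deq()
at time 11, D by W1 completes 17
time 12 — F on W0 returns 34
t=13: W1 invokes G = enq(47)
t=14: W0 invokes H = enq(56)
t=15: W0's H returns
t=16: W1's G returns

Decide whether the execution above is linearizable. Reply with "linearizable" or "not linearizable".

not linearizable

the violation lands at event 6, C's response at time 6: events 1..5 linearize, events 1..6 do not
the 3 completed operations admit 2 real-time orders; each fails the queue replay
for example A, B, C fails at step 3: C deq() → empty is not legal there
for example B, A, C fails at step 3: C deq() → empty is not legal there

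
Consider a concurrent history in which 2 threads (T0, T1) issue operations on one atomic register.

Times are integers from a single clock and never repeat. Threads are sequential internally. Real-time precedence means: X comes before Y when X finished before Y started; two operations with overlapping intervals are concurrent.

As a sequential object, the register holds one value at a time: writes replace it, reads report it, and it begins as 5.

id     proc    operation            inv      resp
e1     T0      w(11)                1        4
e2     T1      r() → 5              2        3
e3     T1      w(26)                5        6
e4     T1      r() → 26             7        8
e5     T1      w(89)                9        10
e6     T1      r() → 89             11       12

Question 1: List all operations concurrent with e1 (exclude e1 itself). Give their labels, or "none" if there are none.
e2

e1 spans [1,4]: anything still running between times 1 and 4 counts as concurrent
e2 [2,3]: concurrent
e3 [5,6]: after
e4 [7,8]: after
e5 [9,10]: after
e6 [11,12]: after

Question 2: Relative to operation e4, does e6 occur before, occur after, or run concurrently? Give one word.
after

e6 spans [11,12], e4 spans [7,8]
resp(e4)=8 < inv(e6)=11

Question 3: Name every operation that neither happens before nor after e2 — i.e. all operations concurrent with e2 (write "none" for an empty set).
e1

e2 spans [2,3]; an op avoiding the whole window 2..3 is ordered, any other is concurrent
e1 [1,4]: concurrent
e3 [5,6]: after
e4 [7,8]: after
e5 [9,10]: after
e6 [11,12]: after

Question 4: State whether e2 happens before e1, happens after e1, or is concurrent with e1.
concurrent

e2 spans [2,3], e1 spans [1,4]
the intervals overlap in both directions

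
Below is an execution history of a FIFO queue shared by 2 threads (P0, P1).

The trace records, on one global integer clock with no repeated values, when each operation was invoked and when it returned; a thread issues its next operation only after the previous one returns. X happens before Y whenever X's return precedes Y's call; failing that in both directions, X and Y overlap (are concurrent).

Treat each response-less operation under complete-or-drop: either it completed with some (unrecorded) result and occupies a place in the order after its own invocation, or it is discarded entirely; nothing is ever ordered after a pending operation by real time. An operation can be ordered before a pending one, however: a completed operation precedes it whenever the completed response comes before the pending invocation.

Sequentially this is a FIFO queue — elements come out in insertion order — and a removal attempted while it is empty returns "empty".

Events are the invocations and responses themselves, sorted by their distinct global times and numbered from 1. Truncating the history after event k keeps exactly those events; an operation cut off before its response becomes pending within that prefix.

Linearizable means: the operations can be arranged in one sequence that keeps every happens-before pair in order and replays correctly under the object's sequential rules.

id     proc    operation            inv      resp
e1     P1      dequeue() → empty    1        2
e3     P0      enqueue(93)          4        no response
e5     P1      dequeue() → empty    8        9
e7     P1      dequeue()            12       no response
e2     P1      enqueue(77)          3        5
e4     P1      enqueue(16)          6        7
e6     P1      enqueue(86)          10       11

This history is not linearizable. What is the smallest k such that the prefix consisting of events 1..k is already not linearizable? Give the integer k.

9

one valid order for events 1..8 is e1, e2, e3, e4:
1. e1 dequeue() → empty, leaving queue <>
2. e2 enqueue(77), leaving queue <77>
3. e3 enqueue(93) (pending, included), leaving queue <77,93>
4. e4 enqueue(16), leaving queue <77,93,16>
adding event 9 (e5 responds at 9) leaves no legal real-time order
every completion of the 1 pending operation (e3) was checked; none linearizes
for example e1, e2, e4, e5 (pending dropped) fails at step 4: e5 dequeue() → empty is not legal there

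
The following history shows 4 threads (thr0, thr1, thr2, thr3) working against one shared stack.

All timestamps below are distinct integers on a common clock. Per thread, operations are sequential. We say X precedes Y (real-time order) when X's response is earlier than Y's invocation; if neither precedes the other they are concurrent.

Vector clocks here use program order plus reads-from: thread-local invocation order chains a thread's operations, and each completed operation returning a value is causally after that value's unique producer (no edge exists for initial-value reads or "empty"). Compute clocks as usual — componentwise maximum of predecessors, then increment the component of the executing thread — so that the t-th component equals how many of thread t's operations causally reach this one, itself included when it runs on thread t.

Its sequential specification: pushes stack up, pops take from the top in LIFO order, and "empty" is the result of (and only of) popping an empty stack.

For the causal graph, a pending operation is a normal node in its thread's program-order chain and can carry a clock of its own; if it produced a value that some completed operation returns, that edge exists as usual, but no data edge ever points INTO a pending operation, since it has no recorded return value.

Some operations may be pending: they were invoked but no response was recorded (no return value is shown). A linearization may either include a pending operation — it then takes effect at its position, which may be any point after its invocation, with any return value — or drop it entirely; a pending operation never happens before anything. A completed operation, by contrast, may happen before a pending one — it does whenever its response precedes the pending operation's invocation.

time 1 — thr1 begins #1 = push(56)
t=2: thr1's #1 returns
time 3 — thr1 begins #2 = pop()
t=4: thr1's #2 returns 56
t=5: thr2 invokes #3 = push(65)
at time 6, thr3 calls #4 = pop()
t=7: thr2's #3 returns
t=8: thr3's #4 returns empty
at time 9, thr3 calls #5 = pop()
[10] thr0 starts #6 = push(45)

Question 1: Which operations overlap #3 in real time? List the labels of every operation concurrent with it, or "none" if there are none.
#3 runs from 5 to 7; window-overlapping ops are concurrent
#1 [1,2]: before
#2 [3,4]: before
#4 [6,8]: concurrent
#5 [9,…): after
#6 [10,…): after

#4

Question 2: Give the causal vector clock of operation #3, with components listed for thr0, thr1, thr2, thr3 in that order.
invoked at 6, #4 has no predecessors; its own thr3 bump gives (0, 0, 0, 1)
invoked at 5, #3 has no predecessors; its own thr2 bump gives (0, 0, 1, 0)
invoked at 1, #1 has no predecessors; its own thr1 bump gives (0, 1, 0, 0)
invoked at 10, #6 has no predecessors; its own thr0 bump gives (1, 0, 0, 0)
invoked at 9, #5 merges VC(#4)=(0, 0, 0, 1) and bumps thr3's slot → (0, 0, 0, 2)
invoked at 3, #2 merges VC(#1)=(0, 1, 0, 0) and bumps thr1's slot → (0, 2, 0, 0)
target: VC(#3) = (0, 0, 1, 0)

(0, 0, 1, 0)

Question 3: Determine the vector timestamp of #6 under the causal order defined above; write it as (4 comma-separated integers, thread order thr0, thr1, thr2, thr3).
#4, invoked 6, has no incoming edges; only thr3's bump applies → (0, 0, 0, 1)
#3, invoked 5, has no incoming edges; only thr2's bump applies → (0, 0, 1, 0)
#1, invoked 1, has no incoming edges; only thr1's bump applies → (0, 1, 0, 0)
#6, invoked 10, has no incoming edges; only thr0's bump applies → (1, 0, 0, 0)
#5, invoked 9, takes VC(#4)=(0, 0, 0, 1) under max, adds 1 for thr3 → (0, 0, 0, 2)
#2, invoked 3, takes VC(#1)=(0, 1, 0, 0) under max, adds 1 for thr1 → (0, 2, 0, 0)
target: VC(#6) = (1, 0, 0, 0)

(1, 0, 0, 0)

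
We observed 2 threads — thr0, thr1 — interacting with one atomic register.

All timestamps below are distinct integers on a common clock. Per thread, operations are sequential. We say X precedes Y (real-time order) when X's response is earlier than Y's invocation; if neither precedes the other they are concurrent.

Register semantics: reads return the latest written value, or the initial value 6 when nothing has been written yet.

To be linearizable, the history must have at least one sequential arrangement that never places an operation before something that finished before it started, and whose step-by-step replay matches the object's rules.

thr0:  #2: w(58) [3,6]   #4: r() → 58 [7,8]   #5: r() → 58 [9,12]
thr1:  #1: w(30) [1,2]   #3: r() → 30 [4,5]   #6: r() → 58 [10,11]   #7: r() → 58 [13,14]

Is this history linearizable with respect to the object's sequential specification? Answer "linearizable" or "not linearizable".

one valid linearization: #1, #3, #2, #4, #5, #6, #7
1. #1 w(30), leaving value 30
2. #3 r() → 30, leaving value 30
3. #2 w(58), leaving value 58
4. #4 r() → 58, leaving value 58
5. #5 r() → 58, leaving value 58
6. #6 r() → 58, leaving value 58
7. #7 r() → 58, leaving value 58

linearizable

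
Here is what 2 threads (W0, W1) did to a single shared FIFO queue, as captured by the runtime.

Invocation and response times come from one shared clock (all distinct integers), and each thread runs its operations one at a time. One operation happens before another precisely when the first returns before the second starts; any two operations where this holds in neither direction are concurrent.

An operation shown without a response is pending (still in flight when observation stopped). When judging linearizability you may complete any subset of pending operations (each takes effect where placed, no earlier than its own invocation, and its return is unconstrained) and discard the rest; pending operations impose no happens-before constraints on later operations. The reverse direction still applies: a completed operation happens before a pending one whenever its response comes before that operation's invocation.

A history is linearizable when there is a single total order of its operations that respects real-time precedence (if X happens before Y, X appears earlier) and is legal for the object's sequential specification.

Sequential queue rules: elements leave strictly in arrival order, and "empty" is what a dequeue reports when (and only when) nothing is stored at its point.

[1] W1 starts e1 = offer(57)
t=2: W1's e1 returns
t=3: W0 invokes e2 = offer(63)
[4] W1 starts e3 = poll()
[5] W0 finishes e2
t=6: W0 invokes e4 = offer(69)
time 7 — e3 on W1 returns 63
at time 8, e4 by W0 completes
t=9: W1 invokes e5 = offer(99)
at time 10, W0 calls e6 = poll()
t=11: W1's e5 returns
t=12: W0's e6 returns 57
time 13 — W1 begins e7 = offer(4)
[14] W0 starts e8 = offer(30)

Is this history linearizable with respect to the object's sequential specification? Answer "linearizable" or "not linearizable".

not linearizable

through event 6 a valid linearization exists; event 7 (e3 responding at time 7) ends that
real-time-consistent orders of the 3 completed operations: 2 — all fail the FIFO queue replay
no escape via the 1 pending operation (e4): every completion choice fails
for example e1, e2, e3 (pending dropped) fails at step 3: e3 poll() → 63 is not legal there
for example e1, e3, e2 (pending dropped) fails at step 2: e3 poll() → 63 is not legal there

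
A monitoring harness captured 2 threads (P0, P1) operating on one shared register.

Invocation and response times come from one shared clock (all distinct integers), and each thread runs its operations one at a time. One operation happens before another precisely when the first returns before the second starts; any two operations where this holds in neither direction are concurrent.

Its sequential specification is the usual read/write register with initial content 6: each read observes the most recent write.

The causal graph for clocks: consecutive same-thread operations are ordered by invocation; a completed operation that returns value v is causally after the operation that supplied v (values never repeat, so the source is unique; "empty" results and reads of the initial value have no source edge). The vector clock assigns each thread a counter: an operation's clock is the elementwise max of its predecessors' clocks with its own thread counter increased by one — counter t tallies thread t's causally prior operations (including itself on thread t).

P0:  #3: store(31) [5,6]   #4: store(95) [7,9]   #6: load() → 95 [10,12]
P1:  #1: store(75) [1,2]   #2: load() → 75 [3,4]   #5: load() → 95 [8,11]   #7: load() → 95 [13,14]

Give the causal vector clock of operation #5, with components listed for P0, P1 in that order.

root op #1, invoked 1: fresh clock plus P1's own tick → (0, 1)
root op #3, invoked 5: fresh clock plus P0's own tick → (1, 0)
#2 (invocation 3): componentwise max over VC(#1)=(0, 1), +1 at P1, giving (0, 2)
#4 (invocation 7): componentwise max over VC(#3)=(1, 0), +1 at P0, giving (2, 0)
#6 (invocation 10): componentwise max over VC(#4)=(2, 0), +1 at P0, giving (3, 0)
#5 (invocation 8): componentwise max over VC(#2)=(0, 2), VC(#4)=(2, 0), +1 at P1, giving (2, 3)
#7 (invocation 13): componentwise max over VC(#4)=(2, 0), VC(#5)=(2, 3), +1 at P1, giving (2, 4)
target: VC(#5) = (2, 3)

(2, 3)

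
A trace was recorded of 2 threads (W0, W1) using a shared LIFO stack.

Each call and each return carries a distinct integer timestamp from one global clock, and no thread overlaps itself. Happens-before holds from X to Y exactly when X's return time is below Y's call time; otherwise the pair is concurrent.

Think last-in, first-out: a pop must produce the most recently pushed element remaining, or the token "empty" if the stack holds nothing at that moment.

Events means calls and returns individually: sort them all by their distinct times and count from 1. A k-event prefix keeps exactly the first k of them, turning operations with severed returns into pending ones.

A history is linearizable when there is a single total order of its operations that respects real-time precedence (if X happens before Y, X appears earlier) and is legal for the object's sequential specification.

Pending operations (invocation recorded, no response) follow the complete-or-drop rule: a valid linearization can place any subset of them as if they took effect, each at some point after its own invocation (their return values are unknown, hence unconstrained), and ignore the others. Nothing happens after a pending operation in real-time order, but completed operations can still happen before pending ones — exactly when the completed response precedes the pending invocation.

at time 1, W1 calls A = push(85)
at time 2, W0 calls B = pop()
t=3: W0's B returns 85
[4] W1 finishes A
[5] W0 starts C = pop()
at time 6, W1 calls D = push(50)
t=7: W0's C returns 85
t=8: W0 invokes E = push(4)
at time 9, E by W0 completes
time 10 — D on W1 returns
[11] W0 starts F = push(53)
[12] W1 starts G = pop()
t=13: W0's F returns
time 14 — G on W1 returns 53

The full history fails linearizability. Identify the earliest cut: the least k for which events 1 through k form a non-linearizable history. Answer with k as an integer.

7

events 1..6 are still linearizable — one witness is A, B:
1. A push(85), leaving stack <85>
2. B pop() → 85, leaving stack <>
event 7 — C's response, time 7 — after it, nothing linearizes
completion choices over the 1 pending operation (D) were checked; none helps
one such order, A, B, C (pending dropped), breaks at step 3 where C pop() → 85 is illegal
one such order, B, A, C (pending dropped), breaks at step 1 where B pop() → 85 is illegal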